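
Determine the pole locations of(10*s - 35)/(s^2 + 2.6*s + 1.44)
Set denominator = 0: s^2 + 2.6*s + 1.44 = (s + 1.8)(s + 0.8) = 0 → Poles: -0.8, -1.8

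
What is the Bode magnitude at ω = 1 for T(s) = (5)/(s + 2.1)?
Substitute s = j*1: T(j1) = 1.94085 - 0.924214j.
|T(j1)| = sqrt(Re² + Im²) = 2.15.
20*log₁₀(2.15) = 6.65 dB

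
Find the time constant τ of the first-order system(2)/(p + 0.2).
First-order system: τ = -1/pole. Pole = -0.2. τ = -1/(-0.2) = 5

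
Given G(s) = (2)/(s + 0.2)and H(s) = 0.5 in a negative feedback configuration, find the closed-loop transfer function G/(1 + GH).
Closed-loop T = G/(1+GH).
Numerator: G_num * H_den = 2.
Denominator: G_den * H_den + G_num * H_num = (s + 0.2) + (1) = s + 1.2.
T(s) = (2)/(s + 1.2)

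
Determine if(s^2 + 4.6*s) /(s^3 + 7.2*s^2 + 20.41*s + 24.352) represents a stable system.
Denominator: s^3 + 7.2*s^2 + 20.41*s + 24.352 = (s + 3.2)(s^2 + 4*s + 7.61). Poles: -2 + 1.9j, -2 - 1.9j, -3.2. All Re(p)<0: Yes (stable)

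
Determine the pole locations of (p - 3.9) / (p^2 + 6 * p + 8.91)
Set denominator = 0: p^2 + 6*p + 8.91 = (p + 3.3)(p + 2.7) = 0 → Poles: -2.7, -3.3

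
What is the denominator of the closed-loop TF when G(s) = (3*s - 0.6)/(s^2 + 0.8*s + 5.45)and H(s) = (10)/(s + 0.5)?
Characteristic poly = G_den * H_den + G_num * H_num = (s^3 + 1.3*s^2 + 5.85*s + 2.725) + (30*s - 6) = s^3 + 1.3*s^2 + 35.85*s - 3.275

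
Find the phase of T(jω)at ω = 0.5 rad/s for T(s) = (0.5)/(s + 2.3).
Substitute s = j*0.5: T(j0.5) = 0.207581 - 0.0451264j.
∠T(j0.5) = atan2(Im, Re) = atan2(-0.0451264, 0.207581) = -12.26°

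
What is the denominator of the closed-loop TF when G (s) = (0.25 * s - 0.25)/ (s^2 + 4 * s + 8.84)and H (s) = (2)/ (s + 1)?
Characteristic poly = G_den * H_den + G_num * H_num = (s^3 + 5*s^2 + 12.84*s + 8.84) + (0.5*s - 0.5) = s^3 + 5*s^2 + 13.34*s + 8.34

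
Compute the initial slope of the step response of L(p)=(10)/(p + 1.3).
IVT: y'(0⁺) = lim_{p→∞} p²·Y(p) = lim_{p→∞} p·L(p).
deg(num) = 0, deg(den) = 1, relative degree = 1, so p·L(p) → (leading num)/(leading den) = 10/1 = 10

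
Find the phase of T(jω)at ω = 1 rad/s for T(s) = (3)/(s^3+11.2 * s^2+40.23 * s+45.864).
Substitute s = j*1: T(j1) = 0.0379452 - 0.0429434j.
∠T(j1) = atan2(Im, Re) = atan2(-0.0429434, 0.0379452) = -48.54°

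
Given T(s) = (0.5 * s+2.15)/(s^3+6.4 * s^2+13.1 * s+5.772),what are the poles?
Set denominator = 0: s^3 + 6.4*s^2 + 13.1*s + 5.772 = (s + 0.6)(s^2 + 5.8*s + 9.62) = 0 → Poles: -0.6, -2.9 + 1.1j, -2.9 - 1.1j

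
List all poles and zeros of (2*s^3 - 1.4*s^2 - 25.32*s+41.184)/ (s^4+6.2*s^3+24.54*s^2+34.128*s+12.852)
Set denominator = 0: s^4 + 6.2*s^3 + 24.54*s^2 + 34.128*s + 12.852 = (s + 0.6)(s + 1.4)(s^2 + 4.2*s + 15.3) = 0 → Poles: -0.6, -1.4, -2.1 + 3.3j, -2.1 - 3.3j
Set numerator = 0: 2*s^3 - 1.4*s^2 - 25.32*s + 41.184 = 2*(s + 3.9)(s - 2.4)(s - 2.2) = 0 → Zeros: -3.9, 2.2, 2.4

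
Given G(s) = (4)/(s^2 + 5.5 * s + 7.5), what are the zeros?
Numerator is a nonzero constant (4) → Zeros: none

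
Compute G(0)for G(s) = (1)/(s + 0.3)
DC gain = G(0) = num(0)/den(0) = 1/0.3 = 3.333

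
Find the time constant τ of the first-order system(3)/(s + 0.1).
First-order system: τ = -1/pole. Pole = -0.1. τ = -1/(-0.1) = 10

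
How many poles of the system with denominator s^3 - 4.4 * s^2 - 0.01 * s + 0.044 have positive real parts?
s^3 - 4.4*s^2 - 0.01*s + 0.044 = (s - 0.1)(s + 0.1)(s - 4.4). Poles: -0.1, 0.1, 4.4. RHP poles (Re>0): 2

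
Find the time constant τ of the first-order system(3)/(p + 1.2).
First-order system: τ = -1/pole. Pole = -1.2. τ = -1/(-1.2) = 0.8333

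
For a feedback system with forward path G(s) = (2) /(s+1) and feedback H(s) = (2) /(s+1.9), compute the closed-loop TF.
Closed-loop T = G/(1+GH).
Numerator: G_num * H_den = 2*s + 3.8.
Denominator: G_den * H_den + G_num * H_num = (s^2 + 2.9*s + 1.9) + (4) = s^2 + 2.9*s + 5.9.
T(s) = (2*s + 3.8)/(s^2 + 2.9*s + 5.9)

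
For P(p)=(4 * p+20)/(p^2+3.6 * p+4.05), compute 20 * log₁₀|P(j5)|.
Substitute p = j*5: P(j5) = -0.0773362 - 1.0211j.
|P(j5)| = sqrt(Re² + Im²) = 1.024.
20*log₁₀(1.024) = 0.21 dB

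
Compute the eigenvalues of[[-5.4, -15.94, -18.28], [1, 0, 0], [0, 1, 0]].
Eigenvalues solve det(λI - A) = 0.
Characteristic polynomial: λ^3 + 5.4*λ^2 + 15.94*λ + 18.28 = 0.
Factor: (λ + 2)(λ^2 + 3.4*λ + 9.14) = 0.
Roots: -1.7 + 2.5j, -1.7 - 2.5j, -2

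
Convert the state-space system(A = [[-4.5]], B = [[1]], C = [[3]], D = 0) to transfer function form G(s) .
G(s) = C(sI - A)⁻¹B + D.
Characteristic polynomial det(sI - A) = s + 4.5.
Numerator from C·adj(sI-A)·B + D·det(sI-A) = 3.
G(s) = (3)/(s + 4.5)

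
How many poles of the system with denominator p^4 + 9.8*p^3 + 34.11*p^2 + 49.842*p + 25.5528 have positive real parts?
p^4 + 9.8*p^3 + 34.11*p^2 + 49.842*p + 25.5528 = (p + 1.2)(p + 2.1)(p + 3.9)(p + 2.6). Poles: -1.2, -2.1, -2.6, -3.9. RHP poles (Re>0): 0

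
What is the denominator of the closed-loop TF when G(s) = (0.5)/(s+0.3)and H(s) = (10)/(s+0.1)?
Characteristic poly = G_den * H_den + G_num * H_num = (s^2 + 0.4*s + 0.03) + (5) = s^2 + 0.4*s + 5.03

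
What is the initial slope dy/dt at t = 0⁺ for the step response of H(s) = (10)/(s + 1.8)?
IVT: y'(0⁺) = lim_{s→∞} s²·Y(s) = lim_{s→∞} s·H(s).
deg(num) = 0, deg(den) = 1, relative degree = 1, so s·H(s) → (leading num)/(leading den) = 10/1 = 10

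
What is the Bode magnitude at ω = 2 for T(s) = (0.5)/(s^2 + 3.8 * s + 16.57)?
Substitute s = j*2: T(j2) = 0.0291289 - 0.0176118j.
|T(j2)| = sqrt(Re² + Im²) = 0.03404.
20*log₁₀(0.03404) = -29.36 dB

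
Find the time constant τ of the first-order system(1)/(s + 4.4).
First-order system: τ = -1/pole. Pole = -4.4. τ = -1/(-4.4) = 0.2273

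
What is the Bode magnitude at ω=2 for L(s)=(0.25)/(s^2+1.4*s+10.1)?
Substitute s = j*2: L(j2) = 0.0338513 - 0.0155383j.
|L(j2)| = sqrt(Re² + Im²) = 0.03725.
20*log₁₀(0.03725) = -28.58 dB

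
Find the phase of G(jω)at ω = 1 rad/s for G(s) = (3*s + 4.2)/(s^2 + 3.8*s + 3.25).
Substitute s = j*1: G(j1) = 1.06909 - 0.472247j.
∠G(j1) = atan2(Im, Re) = atan2(-0.472247, 1.06909) = -23.83°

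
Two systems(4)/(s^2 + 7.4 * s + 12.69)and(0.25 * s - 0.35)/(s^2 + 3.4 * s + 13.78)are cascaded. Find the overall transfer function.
Series: H = H₁ · H₂ = (n₁·n₂)/(d₁·d₂).
Num: n₁·n₂ = s - 1.4. Den: d₁·d₂ = s^4 + 10.8*s^3 + 51.63*s^2 + 145.118*s + 174.8682.
H(s) = (s - 1.4)/(s^4 + 10.8*s^3 + 51.63*s^2 + 145.118*s + 174.8682)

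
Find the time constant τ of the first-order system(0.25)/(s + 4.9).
First-order system: τ = -1/pole. Pole = -4.9. τ = -1/(-4.9) = 0.2041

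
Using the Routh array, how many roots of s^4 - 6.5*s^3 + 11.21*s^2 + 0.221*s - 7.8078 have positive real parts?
Routh array:
s^4: [1, 11.21, -7.8078]; s^3: [-6.5, 0.221]; s^2: [11.244, -7.8078]; s^1: [-4.29258]; s^0: [-7.8078]
First column: [1, -6.5, 11.244, -4.29258, -7.8078]. Sign changes = RHP roots = 3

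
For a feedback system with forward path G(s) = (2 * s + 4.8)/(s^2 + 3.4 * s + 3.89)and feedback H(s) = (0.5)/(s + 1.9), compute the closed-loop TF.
Closed-loop T = G/(1+GH).
Numerator: G_num * H_den = 2*s^2 + 8.6*s + 9.12.
Denominator: G_den * H_den + G_num * H_num = (s^3 + 5.3*s^2 + 10.35*s + 7.391) + (s + 2.4) = s^3 + 5.3*s^2 + 11.35*s + 9.791.
T(s) = (2*s^2 + 8.6*s + 9.12)/(s^3 + 5.3*s^2 + 11.35*s + 9.791)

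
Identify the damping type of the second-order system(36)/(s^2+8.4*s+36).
Standard form: ωn²/(s²+2ζωn·s+ωn²) gives ωn=6, ζ=0.7.
Underdamped (ζ = 0.7 < 1)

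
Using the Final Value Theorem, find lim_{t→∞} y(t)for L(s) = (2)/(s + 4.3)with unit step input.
FVT: lim_{t→∞} y(t) = lim_{s→0} s*Y(s) where Y(s) = L(s)/s.
= lim_{s→0} L(s) = L(0) = num(0)/den(0) = 2/4.3 = 0.4651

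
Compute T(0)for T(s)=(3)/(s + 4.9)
DC gain = T(0) = num(0)/den(0) = 3/4.9 = 0.6122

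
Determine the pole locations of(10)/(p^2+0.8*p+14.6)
Set denominator = 0: p^2 + 0.8*p + 14.6 = 0 → Poles: -0.4 + 3.8j, -0.4 - 3.8j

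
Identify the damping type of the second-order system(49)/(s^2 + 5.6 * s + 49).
Standard form: ωn²/(s²+2ζωn·s+ωn²) gives ωn=7, ζ=0.4.
Underdamped (ζ = 0.4 < 1)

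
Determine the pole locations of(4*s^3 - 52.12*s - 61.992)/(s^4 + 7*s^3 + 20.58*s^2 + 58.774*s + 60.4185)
Set denominator = 0: s^4 + 7*s^3 + 20.58*s^2 + 58.774*s + 60.4185 = (s + 1.5)(s + 4.7)(s^2 + 0.8*s + 8.57) = 0 → Poles: -0.4 + 2.9j, -0.4 - 2.9j, -1.5, -4.7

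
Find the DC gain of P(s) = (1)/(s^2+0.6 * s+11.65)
DC gain = P(0) = num(0)/den(0) = 1/11.65 = 0.08584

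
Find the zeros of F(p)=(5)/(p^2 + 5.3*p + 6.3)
Numerator is a nonzero constant (5) → Zeros: none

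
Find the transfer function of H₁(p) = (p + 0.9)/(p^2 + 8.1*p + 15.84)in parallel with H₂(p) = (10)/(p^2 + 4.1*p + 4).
Parallel: H = H₁ + H₂ = (n₁·d₂ + n₂·d₁)/(d₁·d₂).
n₁·d₂ = p^3 + 5*p^2 + 7.69*p + 3.6. n₂·d₁ = 10*p^2 + 81*p + 158.4. Sum = p^3 + 15*p^2 + 88.69*p + 162. d₁·d₂ = p^4 + 12.2*p^3 + 53.05*p^2 + 97.344*p + 63.36.
H(p) = (p^3 + 15*p^2 + 88.69*p + 162)/(p^4 + 12.2*p^3 + 53.05*p^2 + 97.344*p + 63.36)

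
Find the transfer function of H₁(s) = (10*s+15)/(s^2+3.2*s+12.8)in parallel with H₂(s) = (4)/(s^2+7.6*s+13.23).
Parallel: H = H₁ + H₂ = (n₁·d₂ + n₂·d₁)/(d₁·d₂).
n₁·d₂ = 10*s^3 + 91*s^2 + 246.3*s + 198.45. n₂·d₁ = 4*s^2 + 12.8*s + 51.2. Sum = 10*s^3 + 95*s^2 + 259.1*s + 249.65. d₁·d₂ = s^4 + 10.8*s^3 + 50.35*s^2 + 139.616*s + 169.344.
H(s) = (10*s^3 + 95*s^2 + 259.1*s + 249.65)/(s^4 + 10.8*s^3 + 50.35*s^2 + 139.616*s + 169.344)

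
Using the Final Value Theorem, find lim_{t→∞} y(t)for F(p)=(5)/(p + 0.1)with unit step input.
FVT: lim_{t→∞} y(t) = lim_{p→0} p*Y(p) where Y(p) = F(p)/p.
= lim_{p→0} F(p) = F(0) = num(0)/den(0) = 5/0.1 = 50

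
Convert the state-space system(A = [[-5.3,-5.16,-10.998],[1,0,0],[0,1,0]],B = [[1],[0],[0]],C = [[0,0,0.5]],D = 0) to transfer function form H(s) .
H(s) = C(sI - A)⁻¹B + D.
Characteristic polynomial det(sI - A) = s^3 + 5.3*s^2 + 5.16*s + 10.998.
Numerator from C·adj(sI-A)·B + D·det(sI-A) = 0.5.
H(s) = (0.5)/(s^3 + 5.3*s^2 + 5.16*s + 10.998)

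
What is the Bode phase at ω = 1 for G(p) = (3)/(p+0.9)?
Substitute p = j*1: G(j1) = 1.49171 - 1.65746j.
∠G(j1) = atan2(Im, Re) = atan2(-1.65746, 1.49171) = -48.01°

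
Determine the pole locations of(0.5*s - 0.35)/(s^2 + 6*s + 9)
Set denominator = 0: s^2 + 6*s + 9 = (s + 3)(s + 3) = 0 → Poles: -3, -3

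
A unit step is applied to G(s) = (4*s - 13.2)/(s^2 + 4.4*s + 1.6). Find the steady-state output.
FVT: lim_{t→∞} y(t) = lim_{s→0} s*Y(s) where Y(s) = G(s)/s.
= lim_{s→0} G(s) = G(0) = num(0)/den(0) = -13.2/1.6 = -8.25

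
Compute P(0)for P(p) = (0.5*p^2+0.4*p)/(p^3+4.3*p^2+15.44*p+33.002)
DC gain = P(0) = num(0)/den(0) = 0/33.002 = 0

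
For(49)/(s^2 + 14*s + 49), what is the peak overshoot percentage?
Standard form: ωn²/(s²+2ζωn·s+ωn²) → ωn = 7, ζ = 1.
ζ ≥ 1, so the response is non-oscillatory: peak overshoot = 0%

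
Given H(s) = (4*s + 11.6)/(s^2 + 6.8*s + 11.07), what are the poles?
Set denominator = 0: s^2 + 6.8*s + 11.07 = (s + 4.1)(s + 2.7) = 0 → Poles: -2.7, -4.1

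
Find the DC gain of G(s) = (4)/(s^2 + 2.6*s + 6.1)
DC gain = G(0) = num(0)/den(0) = 4/6.1 = 0.6557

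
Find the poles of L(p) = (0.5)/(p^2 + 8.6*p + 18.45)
Set denominator = 0: p^2 + 8.6*p + 18.45 = (p + 4.1)(p + 4.5) = 0 → Poles: -4.1, -4.5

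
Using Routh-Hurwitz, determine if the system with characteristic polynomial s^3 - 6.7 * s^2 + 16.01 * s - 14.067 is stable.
Routh array:
s^3: [1, 16.01]; s^2: [-6.7, -14.067]; s^1: [13.9104]; s^0: [-14.067]
First column: [1, -6.7, 13.9104, -14.067]. Sign changes = 3.
No, unstable (3 RHP root(s))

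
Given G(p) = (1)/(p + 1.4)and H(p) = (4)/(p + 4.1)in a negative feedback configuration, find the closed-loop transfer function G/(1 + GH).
Closed-loop T = G/(1+GH).
Numerator: G_num * H_den = p + 4.1.
Denominator: G_den * H_den + G_num * H_num = (p^2 + 5.5*p + 5.74) + (4) = p^2 + 5.5*p + 9.74.
T(p) = (p + 4.1)/(p^2 + 5.5*p + 9.74)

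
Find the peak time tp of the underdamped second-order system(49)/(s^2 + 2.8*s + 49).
Standard form: ωn²/(s²+2ζωn·s+ωn²) → ωn = 7, ζ = 0.2.
ωd = ωn·√(1-ζ²) = 7·√(1-0.2²) = 6.859.
tp = π/ωd = π/6.859 = 0.4581 s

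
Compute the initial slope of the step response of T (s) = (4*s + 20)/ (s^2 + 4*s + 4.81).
IVT: y'(0⁺) = lim_{s→∞} s²·Y(s) = lim_{s→∞} s·T(s).
deg(num) = 1, deg(den) = 2, relative degree = 1, so s·T(s) → (leading num)/(leading den) = 4/1 = 4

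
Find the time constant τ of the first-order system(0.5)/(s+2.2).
First-order system: τ = -1/pole. Pole = -2.2. τ = -1/(-2.2) = 0.4545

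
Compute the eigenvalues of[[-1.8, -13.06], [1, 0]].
Eigenvalues solve det(λI - A) = 0.
Characteristic polynomial: λ^2 + 1.8*λ + 13.06 = 0.
Roots: -0.9 + 3.5j, -0.9 - 3.5j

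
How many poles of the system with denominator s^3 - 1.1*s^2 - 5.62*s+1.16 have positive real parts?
s^3 - 1.1*s^2 - 5.62*s + 1.16 = (s - 0.2)(s + 2)(s - 2.9). Poles: -2, 0.2, 2.9. RHP poles (Re>0): 2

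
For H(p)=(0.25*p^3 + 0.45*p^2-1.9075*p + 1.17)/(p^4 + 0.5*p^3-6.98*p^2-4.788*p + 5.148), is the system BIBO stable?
Denominator: p^4 + 0.5*p^3 - 6.98*p^2 - 4.788*p + 5.148 = (p - 0.6)(p - 2.6)(p + 2.2)(p + 1.5). Poles: -1.5, -2.2, 0.6, 2.6. All Re(p)<0: No (unstable)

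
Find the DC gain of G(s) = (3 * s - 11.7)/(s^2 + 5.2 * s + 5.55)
DC gain = G(0) = num(0)/den(0) = -11.7/5.55 = -2.108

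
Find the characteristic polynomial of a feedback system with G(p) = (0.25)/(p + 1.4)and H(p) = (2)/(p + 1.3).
Characteristic poly = G_den * H_den + G_num * H_num = (p^2 + 2.7*p + 1.82) + (0.5) = p^2 + 2.7*p + 2.32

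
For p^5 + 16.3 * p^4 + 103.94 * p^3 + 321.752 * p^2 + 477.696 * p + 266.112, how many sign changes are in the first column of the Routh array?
Routh array:
p^5: [1, 103.94, 477.696]; p^4: [16.3, 321.752, 266.112]; p^3: [84.2006, 461.37]; p^2: [232.438, 266.112]; p^1: [364.971]; p^0: [266.112]
First column: [1, 16.3, 84.2006, 232.438, 364.971, 266.112]. Sign changes = 0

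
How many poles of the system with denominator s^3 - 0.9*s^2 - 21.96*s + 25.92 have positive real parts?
s^3 - 0.9*s^2 - 21.96*s + 25.92 = (s - 1.2)(s - 4.5)(s + 4.8). Poles: -4.8, 1.2, 4.5. RHP poles (Re>0): 2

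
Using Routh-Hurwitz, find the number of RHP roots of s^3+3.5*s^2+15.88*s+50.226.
Routh array:
s^3: [1, 15.88]; s^2: [3.5, 50.226]; s^1: [1.52971]; s^0: [50.226]
First column: [1, 3.5, 1.52971, 50.226]. Sign changes = RHP roots = 0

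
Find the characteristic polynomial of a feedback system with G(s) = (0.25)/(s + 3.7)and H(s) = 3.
Characteristic poly = G_den * H_den + G_num * H_num = (s + 3.7) + (0.75) = s + 4.45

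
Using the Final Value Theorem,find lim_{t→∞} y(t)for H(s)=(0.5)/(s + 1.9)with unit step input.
FVT: lim_{t→∞} y(t) = lim_{s→0} s*Y(s) where Y(s) = H(s)/s.
= lim_{s→0} H(s) = H(0) = num(0)/den(0) = 0.5/1.9 = 0.2632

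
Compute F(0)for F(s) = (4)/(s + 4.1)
DC gain = F(0) = num(0)/den(0) = 4/4.1 = 0.9756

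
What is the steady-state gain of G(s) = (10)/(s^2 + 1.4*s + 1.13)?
DC gain = G(0) = num(0)/den(0) = 10/1.13 = 8.85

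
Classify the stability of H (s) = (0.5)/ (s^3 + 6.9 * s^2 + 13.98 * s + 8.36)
Denominator: s^3 + 6.9*s^2 + 13.98*s + 8.36 = (s + 1.1)(s + 3.8)(s + 2). Poles: -1.1, -2, -3.8. Stable (all poles in LHP)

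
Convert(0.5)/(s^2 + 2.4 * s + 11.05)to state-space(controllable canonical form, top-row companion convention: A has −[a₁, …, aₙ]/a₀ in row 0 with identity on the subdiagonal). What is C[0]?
Reachable canonical form: C = numerator coefficients (right-aligned, zero-padded to length n).
num = 0.5, C = [[0, 0.5]].
C[0] = 0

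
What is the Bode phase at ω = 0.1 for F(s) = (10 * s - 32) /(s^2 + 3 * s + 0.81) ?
Substitute s = j*0.1: F(j0.1) = -34.6575 + 14.2466j.
∠F(j0.1) = atan2(Im, Re) = atan2(14.2466, -34.6575) = 157.65°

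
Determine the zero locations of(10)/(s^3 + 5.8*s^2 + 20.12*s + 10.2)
Numerator is a nonzero constant (10) → Zeros: none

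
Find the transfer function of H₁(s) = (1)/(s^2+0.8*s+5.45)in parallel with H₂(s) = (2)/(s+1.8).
Parallel: H = H₁ + H₂ = (n₁·d₂ + n₂·d₁)/(d₁·d₂).
n₁·d₂ = s + 1.8. n₂·d₁ = 2*s^2 + 1.6*s + 10.9. Sum = 2*s^2 + 2.6*s + 12.7. d₁·d₂ = s^3 + 2.6*s^2 + 6.89*s + 9.81.
H(s) = (2*s^2 + 2.6*s + 12.7)/(s^3 + 2.6*s^2 + 6.89*s + 9.81)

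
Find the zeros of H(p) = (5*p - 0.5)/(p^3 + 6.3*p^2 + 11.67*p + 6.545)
Set numerator = 0: 5*p - 0.5 = 0 → Zeros: 0.1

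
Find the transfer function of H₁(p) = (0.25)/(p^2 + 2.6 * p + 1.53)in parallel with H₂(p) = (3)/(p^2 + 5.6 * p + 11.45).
Parallel: H = H₁ + H₂ = (n₁·d₂ + n₂·d₁)/(d₁·d₂).
n₁·d₂ = 0.25*p^2 + 1.4*p + 2.8625. n₂·d₁ = 3*p^2 + 7.8*p + 4.59. Sum = 3.25*p^2 + 9.2*p + 7.4525. d₁·d₂ = p^4 + 8.2*p^3 + 27.54*p^2 + 38.338*p + 17.5185.
H(p) = (3.25*p^2 + 9.2*p + 7.4525)/(p^4 + 8.2*p^3 + 27.54*p^2 + 38.338*p + 17.5185)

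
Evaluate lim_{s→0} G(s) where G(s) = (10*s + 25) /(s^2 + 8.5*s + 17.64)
DC gain = G(0) = num(0)/den(0) = 25/17.64 = 1.417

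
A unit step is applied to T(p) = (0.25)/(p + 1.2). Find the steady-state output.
FVT: lim_{t→∞} y(t) = lim_{p→0} p*Y(p) where Y(p) = T(p)/p.
= lim_{p→0} T(p) = T(0) = num(0)/den(0) = 0.25/1.2 = 0.2083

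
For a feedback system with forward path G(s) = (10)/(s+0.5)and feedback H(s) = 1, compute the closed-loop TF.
Closed-loop T = G/(1+GH).
Numerator: G_num * H_den = 10.
Denominator: G_den * H_den + G_num * H_num = (s + 0.5) + (10) = s + 10.5.
T(s) = (10)/(s + 10.5)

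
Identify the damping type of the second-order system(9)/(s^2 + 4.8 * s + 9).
Standard form: ωn²/(s²+2ζωn·s+ωn²) gives ωn=3, ζ=0.8.
Underdamped (ζ = 0.8 < 1)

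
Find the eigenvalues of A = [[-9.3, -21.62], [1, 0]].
Eigenvalues solve det(λI - A) = 0.
Characteristic polynomial: λ^2 + 9.3*λ + 21.62 = 0.
Factor: (λ + 4.7)(λ + 4.6) = 0.
Roots: -4.6, -4.7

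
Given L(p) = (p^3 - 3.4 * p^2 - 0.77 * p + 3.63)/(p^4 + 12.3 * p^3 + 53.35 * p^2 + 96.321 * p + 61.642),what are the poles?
Set denominator = 0: p^4 + 12.3*p^3 + 53.35*p^2 + 96.321*p + 61.642 = (p + 4.9)(p + 2)(p + 3.7)(p + 1.7) = 0 → Poles: -1.7, -2, -3.7, -4.9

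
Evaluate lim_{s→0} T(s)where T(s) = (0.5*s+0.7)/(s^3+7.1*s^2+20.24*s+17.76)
DC gain = T(0) = num(0)/den(0) = 0.7/17.76 = 0.03941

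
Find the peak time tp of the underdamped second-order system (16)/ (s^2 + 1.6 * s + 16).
Standard form: ωn²/(s²+2ζωn·s+ωn²) → ωn = 4, ζ = 0.2.
ωd = ωn·√(1-ζ²) = 4·√(1-0.2²) = 3.919.
tp = π/ωd = π/3.919 = 0.8016 s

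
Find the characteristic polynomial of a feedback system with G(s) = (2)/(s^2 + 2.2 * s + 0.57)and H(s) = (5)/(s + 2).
Characteristic poly = G_den * H_den + G_num * H_num = (s^3 + 4.2*s^2 + 4.97*s + 1.14) + (10) = s^3 + 4.2*s^2 + 4.97*s + 11.14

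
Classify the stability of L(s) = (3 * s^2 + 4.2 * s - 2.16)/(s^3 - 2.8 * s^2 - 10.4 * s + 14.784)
Denominator: s^3 - 2.8*s^2 - 10.4*s + 14.784 = (s - 1.2)(s - 4.4)(s + 2.8). Poles: -2.8, 1.2, 4.4. Unstable (2 pole(s) in RHP)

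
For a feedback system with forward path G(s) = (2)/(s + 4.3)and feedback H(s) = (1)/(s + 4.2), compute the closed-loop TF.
Closed-loop T = G/(1+GH).
Numerator: G_num * H_den = 2*s + 8.4.
Denominator: G_den * H_den + G_num * H_num = (s^2 + 8.5*s + 18.06) + (2) = s^2 + 8.5*s + 20.06.
T(s) = (2*s + 8.4)/(s^2 + 8.5*s + 20.06)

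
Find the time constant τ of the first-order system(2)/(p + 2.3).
First-order system: τ = -1/pole. Pole = -2.3. τ = -1/(-2.3) = 0.4348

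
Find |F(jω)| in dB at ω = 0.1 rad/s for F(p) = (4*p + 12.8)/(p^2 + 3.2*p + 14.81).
Substitute p = j*0.1: F(j0.1) = 0.865045 + 0.00832336j.
|F(j0.1)| = sqrt(Re² + Im²) = 0.8651.
20*log₁₀(0.8651) = -1.26 dB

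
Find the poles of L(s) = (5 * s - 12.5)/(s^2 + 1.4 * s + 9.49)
Set denominator = 0: s^2 + 1.4*s + 9.49 = 0 → Poles: -0.7 + 3j, -0.7 - 3j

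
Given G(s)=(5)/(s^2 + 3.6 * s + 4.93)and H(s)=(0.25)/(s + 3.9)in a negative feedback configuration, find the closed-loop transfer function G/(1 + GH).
Closed-loop T = G/(1+GH).
Numerator: G_num * H_den = 5*s + 19.5.
Denominator: G_den * H_den + G_num * H_num = (s^3 + 7.5*s^2 + 18.97*s + 19.227) + (1.25) = s^3 + 7.5*s^2 + 18.97*s + 20.477.
T(s) = (5*s + 19.5)/(s^3 + 7.5*s^2 + 18.97*s + 20.477)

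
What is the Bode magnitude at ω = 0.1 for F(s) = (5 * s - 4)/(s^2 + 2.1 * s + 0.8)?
Substitute s = j*0.1: F(j0.1) = -4.57198 + 1.84825j.
|F(j0.1)| = sqrt(Re² + Im²) = 4.931.
20*log₁₀(4.931) = 13.86 dB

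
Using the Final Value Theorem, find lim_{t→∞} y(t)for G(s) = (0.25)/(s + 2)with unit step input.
FVT: lim_{t→∞} y(t) = lim_{s→0} s*Y(s) where Y(s) = G(s)/s.
= lim_{s→0} G(s) = G(0) = num(0)/den(0) = 0.25/2 = 0.125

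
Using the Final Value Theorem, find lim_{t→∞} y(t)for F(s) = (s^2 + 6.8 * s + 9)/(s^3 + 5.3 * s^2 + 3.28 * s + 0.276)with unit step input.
FVT: lim_{t→∞} y(t) = lim_{s→0} s*Y(s) where Y(s) = F(s)/s.
= lim_{s→0} F(s) = F(0) = num(0)/den(0) = 9/0.276 = 32.61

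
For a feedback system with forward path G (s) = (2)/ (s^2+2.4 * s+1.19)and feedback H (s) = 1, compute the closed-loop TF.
Closed-loop T = G/(1+GH).
Numerator: G_num * H_den = 2.
Denominator: G_den * H_den + G_num * H_num = (s^2 + 2.4*s + 1.19) + (2) = s^2 + 2.4*s + 3.19.
T(s) = (2)/(s^2 + 2.4*s + 3.19)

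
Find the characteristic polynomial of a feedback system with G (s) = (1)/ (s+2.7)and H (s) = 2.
Characteristic poly = G_den * H_den + G_num * H_num = (s + 2.7) + (2) = s + 4.7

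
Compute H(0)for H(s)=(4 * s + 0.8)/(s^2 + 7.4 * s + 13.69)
DC gain = H(0) = num(0)/den(0) = 0.8/13.69 = 0.05844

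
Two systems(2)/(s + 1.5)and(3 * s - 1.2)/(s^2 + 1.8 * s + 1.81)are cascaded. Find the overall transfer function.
Series: H = H₁ · H₂ = (n₁·n₂)/(d₁·d₂).
Num: n₁·n₂ = 6*s - 2.4. Den: d₁·d₂ = s^3 + 3.3*s^2 + 4.51*s + 2.715.
H(s) = (6*s - 2.4)/(s^3 + 3.3*s^2 + 4.51*s + 2.715)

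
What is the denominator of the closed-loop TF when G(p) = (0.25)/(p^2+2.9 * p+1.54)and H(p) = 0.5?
Characteristic poly = G_den * H_den + G_num * H_num = (p^2 + 2.9*p + 1.54) + (0.125) = p^2 + 2.9*p + 1.665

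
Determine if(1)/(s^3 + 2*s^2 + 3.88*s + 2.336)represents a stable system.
Denominator: s^3 + 2*s^2 + 3.88*s + 2.336 = (s + 0.8)(s^2 + 1.2*s + 2.92). Poles: -0.6 + 1.6j, -0.6 - 1.6j, -0.8. All Re(p)<0: Yes (stable)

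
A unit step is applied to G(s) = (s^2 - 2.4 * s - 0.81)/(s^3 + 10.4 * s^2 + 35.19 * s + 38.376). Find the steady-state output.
FVT: lim_{t→∞} y(t) = lim_{s→0} s*Y(s) where Y(s) = G(s)/s.
= lim_{s→0} G(s) = G(0) = num(0)/den(0) = -0.81/38.376 = -0.02111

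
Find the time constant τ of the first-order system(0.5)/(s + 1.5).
First-order system: τ = -1/pole. Pole = -1.5. τ = -1/(-1.5) = 0.6667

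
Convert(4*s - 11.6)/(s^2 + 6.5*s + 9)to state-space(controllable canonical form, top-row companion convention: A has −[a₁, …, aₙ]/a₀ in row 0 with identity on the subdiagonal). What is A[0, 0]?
Reachable canonical form for den = s^2 + 6.5*s + 9: top row of A = -[a₁,a₂,...,aₙ]/a₀, ones on the subdiagonal, zeros elsewhere.
A = [[-6.5, -9], [1, 0]].
A[0,0] = -6.5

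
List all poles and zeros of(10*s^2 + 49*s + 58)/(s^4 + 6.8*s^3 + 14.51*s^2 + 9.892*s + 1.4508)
Set denominator = 0: s^4 + 6.8*s^3 + 14.51*s^2 + 9.892*s + 1.4508 = (s + 3.1)(s + 2.6)(s + 0.2)(s + 0.9) = 0 → Poles: -0.2, -0.9, -2.6, -3.1
Set numerator = 0: 10*s^2 + 49*s + 58 = 10*(s + 2)(s + 2.9) = 0 → Zeros: -2, -2.9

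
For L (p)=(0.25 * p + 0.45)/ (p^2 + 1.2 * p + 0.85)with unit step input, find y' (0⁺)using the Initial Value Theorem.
IVT: y'(0⁺) = lim_{p→∞} p²·Y(p) = lim_{p→∞} p·L(p).
deg(num) = 1, deg(den) = 2, relative degree = 1, so p·L(p) → (leading num)/(leading den) = 0.25/1 = 0.25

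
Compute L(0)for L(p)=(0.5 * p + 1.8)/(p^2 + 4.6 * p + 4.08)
DC gain = L(0) = num(0)/den(0) = 1.8/4.08 = 0.4412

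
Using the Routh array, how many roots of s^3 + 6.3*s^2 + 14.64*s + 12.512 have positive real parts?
Routh array:
s^3: [1, 14.64]; s^2: [6.3, 12.512]; s^1: [12.654]; s^0: [12.512]
First column: [1, 6.3, 12.654, 12.512]. Sign changes = RHP roots = 0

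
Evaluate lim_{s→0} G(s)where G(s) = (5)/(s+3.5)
DC gain = G(0) = num(0)/den(0) = 5/3.5 = 1.429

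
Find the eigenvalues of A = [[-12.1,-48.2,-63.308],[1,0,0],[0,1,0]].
Eigenvalues solve det(λI - A) = 0.
Characteristic polynomial: λ^3 + 12.1*λ^2 + 48.2*λ + 63.308 = 0.
Factor: (λ + 3.8)(λ + 4.9)(λ + 3.4) = 0.
Roots: -3.4, -3.8, -4.9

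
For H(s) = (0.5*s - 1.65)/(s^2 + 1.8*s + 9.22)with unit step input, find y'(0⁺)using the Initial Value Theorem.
IVT: y'(0⁺) = lim_{s→∞} s²·Y(s) = lim_{s→∞} s·H(s).
deg(num) = 1, deg(den) = 2, relative degree = 1, so s·H(s) → (leading num)/(leading den) = 0.5/1 = 0.5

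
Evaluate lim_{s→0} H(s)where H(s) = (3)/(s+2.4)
DC gain = H(0) = num(0)/den(0) = 3/2.4 = 1.25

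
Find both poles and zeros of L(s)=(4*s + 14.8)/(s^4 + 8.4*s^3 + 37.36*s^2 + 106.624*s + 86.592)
Set denominator = 0: s^4 + 8.4*s^3 + 37.36*s^2 + 106.624*s + 86.592 = (s + 1.2)(s + 4.4)(s^2 + 2.8*s + 16.4) = 0 → Poles: -1.2, -1.4 + 3.8j, -1.4 - 3.8j, -4.4
Set numerator = 0: 4*s + 14.8 = 0 → Zeros: -3.7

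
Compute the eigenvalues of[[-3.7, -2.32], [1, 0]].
Eigenvalues solve det(λI - A) = 0.
Characteristic polynomial: λ^2 + 3.7*λ + 2.32 = 0.
Factor: (λ + 0.8)(λ + 2.9) = 0.
Roots: -0.8, -2.9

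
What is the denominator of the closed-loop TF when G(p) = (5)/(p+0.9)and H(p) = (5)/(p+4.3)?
Characteristic poly = G_den * H_den + G_num * H_num = (p^2 + 5.2*p + 3.87) + (25) = p^2 + 5.2*p + 28.87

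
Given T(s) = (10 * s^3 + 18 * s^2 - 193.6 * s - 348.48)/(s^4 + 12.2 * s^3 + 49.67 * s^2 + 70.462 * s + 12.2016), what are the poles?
Set denominator = 0: s^4 + 12.2*s^3 + 49.67*s^2 + 70.462*s + 12.2016 = (s + 4.8)(s + 4.1)(s + 0.2)(s + 3.1) = 0 → Poles: -0.2, -3.1, -4.1, -4.8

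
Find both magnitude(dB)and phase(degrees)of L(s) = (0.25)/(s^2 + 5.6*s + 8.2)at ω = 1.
Substitute s = j*1: L(j1) = 0.0216346 - 0.0168269j.
|L| = 20*log₁₀(sqrt(Re²+Im²)) = -31.24 dB.
∠L = atan2(Im, Re) = -37.87°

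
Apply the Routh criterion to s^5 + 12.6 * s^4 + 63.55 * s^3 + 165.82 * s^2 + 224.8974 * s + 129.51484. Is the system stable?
Routh array:
s^5: [1, 63.55, 224.8974]; s^4: [12.6, 165.82, 129.51484]; s^3: [50.3897, 214.618]; s^2: [112.154, 129.51484]; s^1: [156.429]; s^0: [129.51484]
First column: [1, 12.6, 50.3897, 112.154, 156.429, 129.51484]. Sign changes = 0.
Yes, stable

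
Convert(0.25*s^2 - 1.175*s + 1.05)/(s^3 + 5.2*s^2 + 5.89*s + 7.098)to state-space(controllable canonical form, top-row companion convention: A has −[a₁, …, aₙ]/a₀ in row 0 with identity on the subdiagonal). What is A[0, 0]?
Reachable canonical form for den = s^3 + 5.2*s^2 + 5.89*s + 7.098: top row of A = -[a₁,a₂,...,aₙ]/a₀, ones on the subdiagonal, zeros elsewhere.
A = [[-5.2, -5.89, -7.098], [1, 0, 0], [0, 1, 0]].
A[0,0] = -5.2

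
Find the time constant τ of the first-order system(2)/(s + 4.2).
First-order system: τ = -1/pole. Pole = -4.2. τ = -1/(-4.2) = 0.2381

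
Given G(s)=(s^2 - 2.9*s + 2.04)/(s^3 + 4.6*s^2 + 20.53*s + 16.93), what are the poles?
Set denominator = 0: s^3 + 4.6*s^2 + 20.53*s + 16.93 = (s + 1)(s^2 + 3.6*s + 16.93) = 0 → Poles: -1, -1.8 + 3.7j, -1.8 - 3.7j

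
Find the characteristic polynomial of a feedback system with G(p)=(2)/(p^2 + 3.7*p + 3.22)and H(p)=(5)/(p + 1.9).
Characteristic poly = G_den * H_den + G_num * H_num = (p^3 + 5.6*p^2 + 10.25*p + 6.118) + (10) = p^3 + 5.6*p^2 + 10.25*p + 16.118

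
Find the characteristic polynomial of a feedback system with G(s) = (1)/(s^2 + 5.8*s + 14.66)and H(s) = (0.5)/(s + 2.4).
Characteristic poly = G_den * H_den + G_num * H_num = (s^3 + 8.2*s^2 + 28.58*s + 35.184) + (0.5) = s^3 + 8.2*s^2 + 28.58*s + 35.684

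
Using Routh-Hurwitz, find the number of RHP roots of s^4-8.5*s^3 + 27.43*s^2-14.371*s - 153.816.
Routh array:
s^4: [1, 27.43, -153.816]; s^3: [-8.5, -14.371]; s^2: [25.7393, -153.816]; s^1: [-65.1663]; s^0: [-153.816]
First column: [1, -8.5, 25.7393, -65.1663, -153.816]. Sign changes = RHP roots = 3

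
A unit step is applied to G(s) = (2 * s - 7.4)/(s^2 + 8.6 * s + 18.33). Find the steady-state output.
FVT: lim_{t→∞} y(t) = lim_{s→0} s*Y(s) where Y(s) = G(s)/s.
= lim_{s→0} G(s) = G(0) = num(0)/den(0) = -7.4/18.33 = -0.4037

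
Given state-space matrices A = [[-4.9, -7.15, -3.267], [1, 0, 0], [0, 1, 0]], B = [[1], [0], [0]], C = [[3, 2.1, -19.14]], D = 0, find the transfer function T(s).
T(s) = C(sI - A)⁻¹B + D.
Characteristic polynomial det(sI - A) = s^3 + 4.9*s^2 + 7.15*s + 3.267.
Numerator from C·adj(sI-A)·B + D·det(sI-A) = 3*s^2 + 2.1*s - 19.14.
T(s) = (3*s^2 + 2.1*s - 19.14)/(s^3 + 4.9*s^2 + 7.15*s + 3.267)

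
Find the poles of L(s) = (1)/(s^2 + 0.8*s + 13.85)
Set denominator = 0: s^2 + 0.8*s + 13.85 = 0 → Poles: -0.4 + 3.7j, -0.4 - 3.7j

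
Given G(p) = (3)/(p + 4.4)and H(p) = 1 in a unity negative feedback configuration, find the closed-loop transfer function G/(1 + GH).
Closed-loop T = G/(1+GH).
Numerator: G_num * H_den = 3.
Denominator: G_den * H_den + G_num * H_num = (p + 4.4) + (3) = p + 7.4.
T(p) = (3)/(p + 7.4)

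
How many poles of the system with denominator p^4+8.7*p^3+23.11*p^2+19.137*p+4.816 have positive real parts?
p^4 + 8.7*p^3 + 23.11*p^2 + 19.137*p + 4.816 = (p + 0.7)(p + 3.2)(p + 4.3)(p + 0.5). Poles: -0.5, -0.7, -3.2, -4.3. RHP poles (Re>0): 0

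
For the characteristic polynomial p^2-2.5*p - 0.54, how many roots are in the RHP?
p^2 - 2.5*p - 0.54 = (p - 2.7)(p + 0.2). Poles: -0.2, 2.7. RHP poles (Re>0): 1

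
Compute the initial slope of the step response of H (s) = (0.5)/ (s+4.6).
IVT: y'(0⁺) = lim_{s→∞} s²·Y(s) = lim_{s→∞} s·H(s).
deg(num) = 0, deg(den) = 1, relative degree = 1, so s·H(s) → (leading num)/(leading den) = 0.5/1 = 0.5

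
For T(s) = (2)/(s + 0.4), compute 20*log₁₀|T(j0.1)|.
Substitute s = j*0.1: T(j0.1) = 4.70588 - 1.17647j.
|T(j0.1)| = sqrt(Re² + Im²) = 4.851.
20*log₁₀(4.851) = 13.72 dB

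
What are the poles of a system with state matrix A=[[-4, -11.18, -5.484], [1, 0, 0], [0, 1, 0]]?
Eigenvalues solve det(λI - A) = 0.
Characteristic polynomial: λ^3 + 4*λ^2 + 11.18*λ + 5.484 = 0.
Factor: (λ + 0.6)(λ^2 + 3.4*λ + 9.14) = 0.
Roots: -0.6, -1.7 + 2.5j, -1.7 - 2.5j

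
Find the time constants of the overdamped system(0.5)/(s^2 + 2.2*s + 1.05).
Overdamped: real poles at -0.7, -1.5. τ = -1/pole → τ₁ = 1.429, τ₂ = 0.6667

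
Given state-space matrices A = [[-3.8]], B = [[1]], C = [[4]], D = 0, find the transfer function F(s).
F(s) = C(sI - A)⁻¹B + D.
Characteristic polynomial det(sI - A) = s + 3.8.
Numerator from C·adj(sI-A)·B + D·det(sI-A) = 4.
F(s) = (4)/(s + 3.8)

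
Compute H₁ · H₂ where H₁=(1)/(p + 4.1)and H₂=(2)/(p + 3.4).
Series: H = H₁ · H₂ = (n₁·n₂)/(d₁·d₂).
Num: n₁·n₂ = 2. Den: d₁·d₂ = p^2 + 7.5*p + 13.94.
H(p) = (2)/(p^2 + 7.5*p + 13.94)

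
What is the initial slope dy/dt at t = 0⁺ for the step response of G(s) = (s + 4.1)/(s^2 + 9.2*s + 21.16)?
IVT: y'(0⁺) = lim_{s→∞} s²·Y(s) = lim_{s→∞} s·G(s).
deg(num) = 1, deg(den) = 2, relative degree = 1, so s·G(s) → (leading num)/(leading den) = 1/1 = 1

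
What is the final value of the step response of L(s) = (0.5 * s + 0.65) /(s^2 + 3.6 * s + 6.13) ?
FVT: lim_{t→∞} y(t) = lim_{s→0} s*Y(s) where Y(s) = L(s)/s.
= lim_{s→0} L(s) = L(0) = num(0)/den(0) = 0.65/6.13 = 0.106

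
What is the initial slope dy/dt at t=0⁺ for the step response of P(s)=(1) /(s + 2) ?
IVT: y'(0⁺) = lim_{s→∞} s²·Y(s) = lim_{s→∞} s·P(s).
deg(num) = 0, deg(den) = 1, relative degree = 1, so s·P(s) → (leading num)/(leading den) = 1/1 = 1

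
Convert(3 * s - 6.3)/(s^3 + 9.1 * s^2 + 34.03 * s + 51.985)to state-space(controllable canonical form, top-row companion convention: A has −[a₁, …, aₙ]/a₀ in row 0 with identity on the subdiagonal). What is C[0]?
Reachable canonical form: C = numerator coefficients (right-aligned, zero-padded to length n).
num = 3*s - 6.3, C = [[0, 3, -6.3]].
C[0] = 0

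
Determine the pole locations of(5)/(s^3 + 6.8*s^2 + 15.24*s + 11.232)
Set denominator = 0: s^3 + 6.8*s^2 + 15.24*s + 11.232 = (s + 2.4)(s + 2.6)(s + 1.8) = 0 → Poles: -1.8, -2.4, -2.6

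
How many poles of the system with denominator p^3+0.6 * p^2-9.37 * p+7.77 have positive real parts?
p^3 + 0.6*p^2 - 9.37*p + 7.77 = (p - 1)(p + 3.7)(p - 2.1). Poles: -3.7, 1, 2.1. RHP poles (Re>0): 2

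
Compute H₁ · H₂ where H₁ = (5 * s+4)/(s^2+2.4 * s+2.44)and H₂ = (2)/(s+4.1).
Series: H = H₁ · H₂ = (n₁·n₂)/(d₁·d₂).
Num: n₁·n₂ = 10*s + 8. Den: d₁·d₂ = s^3 + 6.5*s^2 + 12.28*s + 10.004.
H(s) = (10*s + 8)/(s^3 + 6.5*s^2 + 12.28*s + 10.004)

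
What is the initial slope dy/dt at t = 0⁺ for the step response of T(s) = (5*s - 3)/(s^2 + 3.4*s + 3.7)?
IVT: y'(0⁺) = lim_{s→∞} s²·Y(s) = lim_{s→∞} s·T(s).
deg(num) = 1, deg(den) = 2, relative degree = 1, so s·T(s) → (leading num)/(leading den) = 5/1 = 5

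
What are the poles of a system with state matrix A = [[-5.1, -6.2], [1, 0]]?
Eigenvalues solve det(λI - A) = 0.
Characteristic polynomial: λ^2 + 5.1*λ + 6.2 = 0.
Factor: (λ + 3.1)(λ + 2) = 0.
Roots: -2, -3.1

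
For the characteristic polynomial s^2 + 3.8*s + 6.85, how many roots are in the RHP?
Poles: -1.9 + 1.8j, -1.9 - 1.8j. RHP poles (Re>0): 0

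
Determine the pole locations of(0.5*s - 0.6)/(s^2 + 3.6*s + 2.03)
Set denominator = 0: s^2 + 3.6*s + 2.03 = (s + 2.9)(s + 0.7) = 0 → Poles: -0.7, -2.9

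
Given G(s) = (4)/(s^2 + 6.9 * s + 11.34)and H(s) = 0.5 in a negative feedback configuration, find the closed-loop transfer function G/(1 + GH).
Closed-loop T = G/(1+GH).
Numerator: G_num * H_den = 4.
Denominator: G_den * H_den + G_num * H_num = (s^2 + 6.9*s + 11.34) + (2) = s^2 + 6.9*s + 13.34.
T(s) = (4)/(s^2 + 6.9*s + 13.34)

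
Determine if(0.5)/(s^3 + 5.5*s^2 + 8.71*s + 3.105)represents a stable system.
Denominator: s^3 + 5.5*s^2 + 8.71*s + 3.105 = (s + 2.7)(s + 2.3)(s + 0.5). Poles: -0.5, -2.3, -2.7. All Re(p)<0: Yes (stable)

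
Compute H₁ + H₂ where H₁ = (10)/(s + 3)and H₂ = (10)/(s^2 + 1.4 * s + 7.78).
Parallel: H = H₁ + H₂ = (n₁·d₂ + n₂·d₁)/(d₁·d₂).
n₁·d₂ = 10*s^2 + 14*s + 77.8. n₂·d₁ = 10*s + 30. Sum = 10*s^2 + 24*s + 107.8. d₁·d₂ = s^3 + 4.4*s^2 + 11.98*s + 23.34.
H(s) = (10*s^2 + 24*s + 107.8)/(s^3 + 4.4*s^2 + 11.98*s + 23.34)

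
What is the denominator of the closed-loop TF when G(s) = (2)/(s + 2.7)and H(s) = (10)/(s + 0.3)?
Characteristic poly = G_den * H_den + G_num * H_num = (s^2 + 3*s + 0.81) + (20) = s^2 + 3*s + 20.81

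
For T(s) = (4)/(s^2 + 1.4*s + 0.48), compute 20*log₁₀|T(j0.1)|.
Substitute s = j*0.1: T(j0.1) = 7.81705 - 2.32848j.
|T(j0.1)| = sqrt(Re² + Im²) = 8.156.
20*log₁₀(8.156) = 18.23 dB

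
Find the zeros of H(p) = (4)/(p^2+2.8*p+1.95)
Numerator is a nonzero constant (4) → Zeros: none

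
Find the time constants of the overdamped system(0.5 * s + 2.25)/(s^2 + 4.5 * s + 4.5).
Overdamped: real poles at -1.5, -3. τ = -1/pole → τ₁ = 0.6667, τ₂ = 0.3333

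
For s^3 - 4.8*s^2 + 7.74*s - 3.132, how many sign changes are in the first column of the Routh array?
Routh array:
s^3: [1, 7.74]; s^2: [-4.8, -3.132]; s^1: [7.0875]; s^0: [-3.132]
First column: [1, -4.8, 7.0875, -3.132]. Sign changes = 3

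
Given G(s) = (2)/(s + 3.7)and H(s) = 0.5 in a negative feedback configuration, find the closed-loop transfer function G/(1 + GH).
Closed-loop T = G/(1+GH).
Numerator: G_num * H_den = 2.
Denominator: G_den * H_den + G_num * H_num = (s + 3.7) + (1) = s + 4.7.
T(s) = (2)/(s + 4.7)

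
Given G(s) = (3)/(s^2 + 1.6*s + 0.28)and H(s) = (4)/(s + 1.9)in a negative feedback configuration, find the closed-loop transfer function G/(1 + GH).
Closed-loop T = G/(1+GH).
Numerator: G_num * H_den = 3*s + 5.7.
Denominator: G_den * H_den + G_num * H_num = (s^3 + 3.5*s^2 + 3.32*s + 0.532) + (12) = s^3 + 3.5*s^2 + 3.32*s + 12.532.
T(s) = (3*s + 5.7)/(s^3 + 3.5*s^2 + 3.32*s + 12.532)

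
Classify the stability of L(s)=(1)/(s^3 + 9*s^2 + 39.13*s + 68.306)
Denominator: s^3 + 9*s^2 + 39.13*s + 68.306 = (s + 3.4)(s^2 + 5.6*s + 20.09). Poles: -2.8 + 3.5j, -2.8 - 3.5j, -3.4. Stable (all poles in LHP)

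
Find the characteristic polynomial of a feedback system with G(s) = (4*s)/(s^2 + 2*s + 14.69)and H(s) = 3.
Characteristic poly = G_den * H_den + G_num * H_num = (s^2 + 2*s + 14.69) + (12*s) = s^2 + 14*s + 14.69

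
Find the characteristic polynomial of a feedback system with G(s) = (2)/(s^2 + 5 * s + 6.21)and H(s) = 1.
Characteristic poly = G_den * H_den + G_num * H_num = (s^2 + 5*s + 6.21) + (2) = s^2 + 5*s + 8.21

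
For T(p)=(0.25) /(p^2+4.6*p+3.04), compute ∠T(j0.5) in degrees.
Substitute p = j*0.5: T(j0.5) = 0.0533498 - 0.0439801j.
∠T(j0.5) = atan2(Im, Re) = atan2(-0.0439801, 0.0533498) = -39.50°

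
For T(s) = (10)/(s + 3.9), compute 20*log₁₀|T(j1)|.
Substitute s = j*1: T(j1) = 2.40592 - 0.616903j.
|T(j1)| = sqrt(Re² + Im²) = 2.484.
20*log₁₀(2.484) = 7.90 dB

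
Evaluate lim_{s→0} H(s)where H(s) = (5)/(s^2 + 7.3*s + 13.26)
DC gain = H(0) = num(0)/den(0) = 5/13.26 = 0.3771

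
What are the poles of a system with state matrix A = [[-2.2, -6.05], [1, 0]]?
Eigenvalues solve det(λI - A) = 0.
Characteristic polynomial: λ^2 + 2.2*λ + 6.05 = 0.
Roots: -1.1 + 2.2j, -1.1 - 2.2j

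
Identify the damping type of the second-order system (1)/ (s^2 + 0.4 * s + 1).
Standard form: ωn²/(s²+2ζωn·s+ωn²) gives ωn=1, ζ=0.2.
Underdamped (ζ = 0.2 < 1)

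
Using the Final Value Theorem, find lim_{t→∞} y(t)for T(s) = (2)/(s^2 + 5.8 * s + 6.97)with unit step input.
FVT: lim_{t→∞} y(t) = lim_{s→0} s*Y(s) where Y(s) = T(s)/s.
= lim_{s→0} T(s) = T(0) = num(0)/den(0) = 2/6.97 = 0.2869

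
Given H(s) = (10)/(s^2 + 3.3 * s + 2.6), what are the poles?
Set denominator = 0: s^2 + 3.3*s + 2.6 = (s + 1.3)(s + 2) = 0 → Poles: -1.3, -2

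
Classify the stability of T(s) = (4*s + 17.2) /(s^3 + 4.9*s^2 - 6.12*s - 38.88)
Denominator: s^3 + 4.9*s^2 - 6.12*s - 38.88 = (s - 2.7)(s + 3.6)(s + 4). Poles: -3.6, -4, 2.7. Unstable (1 pole(s) in RHP)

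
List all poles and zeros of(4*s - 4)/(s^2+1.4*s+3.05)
Set denominator = 0: s^2 + 1.4*s + 3.05 = 0 → Poles: -0.7 + 1.6j, -0.7 - 1.6j
Set numerator = 0: 4*s - 4 = 0 → Zeros: 1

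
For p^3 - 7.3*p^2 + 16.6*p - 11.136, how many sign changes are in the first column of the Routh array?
Routh array:
p^3: [1, 16.6]; p^2: [-7.3, -11.136]; p^1: [15.0745]; p^0: [-11.136]
First column: [1, -7.3, 15.0745, -11.136]. Sign changes = 3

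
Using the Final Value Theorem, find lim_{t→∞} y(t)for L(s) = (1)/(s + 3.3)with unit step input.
FVT: lim_{t→∞} y(t) = lim_{s→0} s*Y(s) where Y(s) = L(s)/s.
= lim_{s→0} L(s) = L(0) = num(0)/den(0) = 1/3.3 = 0.303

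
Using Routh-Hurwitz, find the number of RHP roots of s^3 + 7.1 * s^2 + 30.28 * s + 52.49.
Routh array:
s^3: [1, 30.28]; s^2: [7.1, 52.49]; s^1: [22.887]; s^0: [52.49]
First column: [1, 7.1, 22.887, 52.49]. Sign changes = RHP roots = 0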